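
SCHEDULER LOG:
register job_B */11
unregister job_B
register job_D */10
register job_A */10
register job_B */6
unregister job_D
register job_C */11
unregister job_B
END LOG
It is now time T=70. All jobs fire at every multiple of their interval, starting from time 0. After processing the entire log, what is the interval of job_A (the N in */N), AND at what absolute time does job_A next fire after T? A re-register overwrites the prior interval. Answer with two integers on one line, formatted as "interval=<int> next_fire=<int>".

Answer: interval=10 next_fire=80

Derivation:
Op 1: register job_B */11 -> active={job_B:*/11}
Op 2: unregister job_B -> active={}
Op 3: register job_D */10 -> active={job_D:*/10}
Op 4: register job_A */10 -> active={job_A:*/10, job_D:*/10}
Op 5: register job_B */6 -> active={job_A:*/10, job_B:*/6, job_D:*/10}
Op 6: unregister job_D -> active={job_A:*/10, job_B:*/6}
Op 7: register job_C */11 -> active={job_A:*/10, job_B:*/6, job_C:*/11}
Op 8: unregister job_B -> active={job_A:*/10, job_C:*/11}
Final interval of job_A = 10
Next fire of job_A after T=70: (70//10+1)*10 = 80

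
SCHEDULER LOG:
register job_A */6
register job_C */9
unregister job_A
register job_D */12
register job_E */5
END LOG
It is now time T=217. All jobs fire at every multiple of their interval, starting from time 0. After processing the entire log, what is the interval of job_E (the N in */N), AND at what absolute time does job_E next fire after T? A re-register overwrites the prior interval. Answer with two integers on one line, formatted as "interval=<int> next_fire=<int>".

Answer: interval=5 next_fire=220

Derivation:
Op 1: register job_A */6 -> active={job_A:*/6}
Op 2: register job_C */9 -> active={job_A:*/6, job_C:*/9}
Op 3: unregister job_A -> active={job_C:*/9}
Op 4: register job_D */12 -> active={job_C:*/9, job_D:*/12}
Op 5: register job_E */5 -> active={job_C:*/9, job_D:*/12, job_E:*/5}
Final interval of job_E = 5
Next fire of job_E after T=217: (217//5+1)*5 = 220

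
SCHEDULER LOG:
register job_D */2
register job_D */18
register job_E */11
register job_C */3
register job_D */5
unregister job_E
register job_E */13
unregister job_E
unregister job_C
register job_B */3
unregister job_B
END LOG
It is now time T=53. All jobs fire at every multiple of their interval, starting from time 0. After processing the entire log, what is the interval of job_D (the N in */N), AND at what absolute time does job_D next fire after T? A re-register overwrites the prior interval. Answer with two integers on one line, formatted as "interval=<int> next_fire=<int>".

Answer: interval=5 next_fire=55

Derivation:
Op 1: register job_D */2 -> active={job_D:*/2}
Op 2: register job_D */18 -> active={job_D:*/18}
Op 3: register job_E */11 -> active={job_D:*/18, job_E:*/11}
Op 4: register job_C */3 -> active={job_C:*/3, job_D:*/18, job_E:*/11}
Op 5: register job_D */5 -> active={job_C:*/3, job_D:*/5, job_E:*/11}
Op 6: unregister job_E -> active={job_C:*/3, job_D:*/5}
Op 7: register job_E */13 -> active={job_C:*/3, job_D:*/5, job_E:*/13}
Op 8: unregister job_E -> active={job_C:*/3, job_D:*/5}
Op 9: unregister job_C -> active={job_D:*/5}
Op 10: register job_B */3 -> active={job_B:*/3, job_D:*/5}
Op 11: unregister job_B -> active={job_D:*/5}
Final interval of job_D = 5
Next fire of job_D after T=53: (53//5+1)*5 = 55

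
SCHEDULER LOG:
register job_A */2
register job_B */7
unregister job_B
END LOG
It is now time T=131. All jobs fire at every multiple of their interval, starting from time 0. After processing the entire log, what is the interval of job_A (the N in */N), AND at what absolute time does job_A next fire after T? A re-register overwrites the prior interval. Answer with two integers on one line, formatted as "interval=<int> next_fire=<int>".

Answer: interval=2 next_fire=132

Derivation:
Op 1: register job_A */2 -> active={job_A:*/2}
Op 2: register job_B */7 -> active={job_A:*/2, job_B:*/7}
Op 3: unregister job_B -> active={job_A:*/2}
Final interval of job_A = 2
Next fire of job_A after T=131: (131//2+1)*2 = 132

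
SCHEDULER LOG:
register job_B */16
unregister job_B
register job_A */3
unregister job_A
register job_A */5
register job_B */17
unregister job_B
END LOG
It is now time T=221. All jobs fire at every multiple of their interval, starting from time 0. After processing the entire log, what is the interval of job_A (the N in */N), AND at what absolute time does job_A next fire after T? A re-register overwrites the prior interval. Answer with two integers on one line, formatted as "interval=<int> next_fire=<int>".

Answer: interval=5 next_fire=225

Derivation:
Op 1: register job_B */16 -> active={job_B:*/16}
Op 2: unregister job_B -> active={}
Op 3: register job_A */3 -> active={job_A:*/3}
Op 4: unregister job_A -> active={}
Op 5: register job_A */5 -> active={job_A:*/5}
Op 6: register job_B */17 -> active={job_A:*/5, job_B:*/17}
Op 7: unregister job_B -> active={job_A:*/5}
Final interval of job_A = 5
Next fire of job_A after T=221: (221//5+1)*5 = 225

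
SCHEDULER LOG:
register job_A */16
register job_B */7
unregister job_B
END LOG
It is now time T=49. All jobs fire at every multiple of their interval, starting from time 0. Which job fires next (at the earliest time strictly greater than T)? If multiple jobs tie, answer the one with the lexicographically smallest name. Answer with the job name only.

Answer: job_A

Derivation:
Op 1: register job_A */16 -> active={job_A:*/16}
Op 2: register job_B */7 -> active={job_A:*/16, job_B:*/7}
Op 3: unregister job_B -> active={job_A:*/16}
  job_A: interval 16, next fire after T=49 is 64
Earliest = 64, winner (lex tiebreak) = job_A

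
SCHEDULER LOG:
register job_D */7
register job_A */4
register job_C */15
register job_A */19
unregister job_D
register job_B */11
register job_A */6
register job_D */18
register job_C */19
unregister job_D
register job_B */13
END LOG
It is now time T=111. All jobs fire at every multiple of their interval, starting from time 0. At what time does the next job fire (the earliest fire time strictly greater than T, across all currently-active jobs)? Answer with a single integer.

Op 1: register job_D */7 -> active={job_D:*/7}
Op 2: register job_A */4 -> active={job_A:*/4, job_D:*/7}
Op 3: register job_C */15 -> active={job_A:*/4, job_C:*/15, job_D:*/7}
Op 4: register job_A */19 -> active={job_A:*/19, job_C:*/15, job_D:*/7}
Op 5: unregister job_D -> active={job_A:*/19, job_C:*/15}
Op 6: register job_B */11 -> active={job_A:*/19, job_B:*/11, job_C:*/15}
Op 7: register job_A */6 -> active={job_A:*/6, job_B:*/11, job_C:*/15}
Op 8: register job_D */18 -> active={job_A:*/6, job_B:*/11, job_C:*/15, job_D:*/18}
Op 9: register job_C */19 -> active={job_A:*/6, job_B:*/11, job_C:*/19, job_D:*/18}
Op 10: unregister job_D -> active={job_A:*/6, job_B:*/11, job_C:*/19}
Op 11: register job_B */13 -> active={job_A:*/6, job_B:*/13, job_C:*/19}
  job_A: interval 6, next fire after T=111 is 114
  job_B: interval 13, next fire after T=111 is 117
  job_C: interval 19, next fire after T=111 is 114
Earliest fire time = 114 (job job_A)

Answer: 114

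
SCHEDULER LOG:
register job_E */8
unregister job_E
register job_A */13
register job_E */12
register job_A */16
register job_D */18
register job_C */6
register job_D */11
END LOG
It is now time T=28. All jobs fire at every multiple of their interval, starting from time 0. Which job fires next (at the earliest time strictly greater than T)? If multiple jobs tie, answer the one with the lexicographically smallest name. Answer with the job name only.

Op 1: register job_E */8 -> active={job_E:*/8}
Op 2: unregister job_E -> active={}
Op 3: register job_A */13 -> active={job_A:*/13}
Op 4: register job_E */12 -> active={job_A:*/13, job_E:*/12}
Op 5: register job_A */16 -> active={job_A:*/16, job_E:*/12}
Op 6: register job_D */18 -> active={job_A:*/16, job_D:*/18, job_E:*/12}
Op 7: register job_C */6 -> active={job_A:*/16, job_C:*/6, job_D:*/18, job_E:*/12}
Op 8: register job_D */11 -> active={job_A:*/16, job_C:*/6, job_D:*/11, job_E:*/12}
  job_A: interval 16, next fire after T=28 is 32
  job_C: interval 6, next fire after T=28 is 30
  job_D: interval 11, next fire after T=28 is 33
  job_E: interval 12, next fire after T=28 is 36
Earliest = 30, winner (lex tiebreak) = job_C

Answer: job_C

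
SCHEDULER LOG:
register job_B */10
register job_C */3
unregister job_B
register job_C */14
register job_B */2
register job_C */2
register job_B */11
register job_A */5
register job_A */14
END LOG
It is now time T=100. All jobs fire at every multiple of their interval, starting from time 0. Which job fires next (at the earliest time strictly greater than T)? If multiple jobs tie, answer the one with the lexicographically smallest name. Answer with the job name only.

Answer: job_C

Derivation:
Op 1: register job_B */10 -> active={job_B:*/10}
Op 2: register job_C */3 -> active={job_B:*/10, job_C:*/3}
Op 3: unregister job_B -> active={job_C:*/3}
Op 4: register job_C */14 -> active={job_C:*/14}
Op 5: register job_B */2 -> active={job_B:*/2, job_C:*/14}
Op 6: register job_C */2 -> active={job_B:*/2, job_C:*/2}
Op 7: register job_B */11 -> active={job_B:*/11, job_C:*/2}
Op 8: register job_A */5 -> active={job_A:*/5, job_B:*/11, job_C:*/2}
Op 9: register job_A */14 -> active={job_A:*/14, job_B:*/11, job_C:*/2}
  job_A: interval 14, next fire after T=100 is 112
  job_B: interval 11, next fire after T=100 is 110
  job_C: interval 2, next fire after T=100 is 102
Earliest = 102, winner (lex tiebreak) = job_C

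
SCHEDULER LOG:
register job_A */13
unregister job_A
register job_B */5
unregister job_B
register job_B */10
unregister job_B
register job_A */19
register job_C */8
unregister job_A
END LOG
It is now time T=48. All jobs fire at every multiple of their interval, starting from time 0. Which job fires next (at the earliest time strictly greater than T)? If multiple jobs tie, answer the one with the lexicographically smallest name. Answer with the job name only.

Answer: job_C

Derivation:
Op 1: register job_A */13 -> active={job_A:*/13}
Op 2: unregister job_A -> active={}
Op 3: register job_B */5 -> active={job_B:*/5}
Op 4: unregister job_B -> active={}
Op 5: register job_B */10 -> active={job_B:*/10}
Op 6: unregister job_B -> active={}
Op 7: register job_A */19 -> active={job_A:*/19}
Op 8: register job_C */8 -> active={job_A:*/19, job_C:*/8}
Op 9: unregister job_A -> active={job_C:*/8}
  job_C: interval 8, next fire after T=48 is 56
Earliest = 56, winner (lex tiebreak) = job_C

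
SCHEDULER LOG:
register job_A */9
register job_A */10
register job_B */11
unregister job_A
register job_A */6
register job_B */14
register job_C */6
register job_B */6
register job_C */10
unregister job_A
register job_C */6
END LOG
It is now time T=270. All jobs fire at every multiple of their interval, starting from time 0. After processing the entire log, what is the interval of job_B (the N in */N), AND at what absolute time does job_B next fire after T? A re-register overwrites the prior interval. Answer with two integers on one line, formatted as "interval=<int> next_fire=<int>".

Answer: interval=6 next_fire=276

Derivation:
Op 1: register job_A */9 -> active={job_A:*/9}
Op 2: register job_A */10 -> active={job_A:*/10}
Op 3: register job_B */11 -> active={job_A:*/10, job_B:*/11}
Op 4: unregister job_A -> active={job_B:*/11}
Op 5: register job_A */6 -> active={job_A:*/6, job_B:*/11}
Op 6: register job_B */14 -> active={job_A:*/6, job_B:*/14}
Op 7: register job_C */6 -> active={job_A:*/6, job_B:*/14, job_C:*/6}
Op 8: register job_B */6 -> active={job_A:*/6, job_B:*/6, job_C:*/6}
Op 9: register job_C */10 -> active={job_A:*/6, job_B:*/6, job_C:*/10}
Op 10: unregister job_A -> active={job_B:*/6, job_C:*/10}
Op 11: register job_C */6 -> active={job_B:*/6, job_C:*/6}
Final interval of job_B = 6
Next fire of job_B after T=270: (270//6+1)*6 = 276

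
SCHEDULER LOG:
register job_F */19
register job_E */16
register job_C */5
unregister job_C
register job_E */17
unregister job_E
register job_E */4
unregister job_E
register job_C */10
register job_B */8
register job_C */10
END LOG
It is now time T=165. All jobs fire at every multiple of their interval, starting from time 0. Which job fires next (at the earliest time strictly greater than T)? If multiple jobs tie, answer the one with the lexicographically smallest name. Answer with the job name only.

Op 1: register job_F */19 -> active={job_F:*/19}
Op 2: register job_E */16 -> active={job_E:*/16, job_F:*/19}
Op 3: register job_C */5 -> active={job_C:*/5, job_E:*/16, job_F:*/19}
Op 4: unregister job_C -> active={job_E:*/16, job_F:*/19}
Op 5: register job_E */17 -> active={job_E:*/17, job_F:*/19}
Op 6: unregister job_E -> active={job_F:*/19}
Op 7: register job_E */4 -> active={job_E:*/4, job_F:*/19}
Op 8: unregister job_E -> active={job_F:*/19}
Op 9: register job_C */10 -> active={job_C:*/10, job_F:*/19}
Op 10: register job_B */8 -> active={job_B:*/8, job_C:*/10, job_F:*/19}
Op 11: register job_C */10 -> active={job_B:*/8, job_C:*/10, job_F:*/19}
  job_B: interval 8, next fire after T=165 is 168
  job_C: interval 10, next fire after T=165 is 170
  job_F: interval 19, next fire after T=165 is 171
Earliest = 168, winner (lex tiebreak) = job_B

Answer: job_B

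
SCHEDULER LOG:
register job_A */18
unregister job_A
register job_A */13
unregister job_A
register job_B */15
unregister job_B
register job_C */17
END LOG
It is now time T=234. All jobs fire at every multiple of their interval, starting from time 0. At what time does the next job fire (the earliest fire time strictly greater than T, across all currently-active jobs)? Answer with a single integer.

Answer: 238

Derivation:
Op 1: register job_A */18 -> active={job_A:*/18}
Op 2: unregister job_A -> active={}
Op 3: register job_A */13 -> active={job_A:*/13}
Op 4: unregister job_A -> active={}
Op 5: register job_B */15 -> active={job_B:*/15}
Op 6: unregister job_B -> active={}
Op 7: register job_C */17 -> active={job_C:*/17}
  job_C: interval 17, next fire after T=234 is 238
Earliest fire time = 238 (job job_C)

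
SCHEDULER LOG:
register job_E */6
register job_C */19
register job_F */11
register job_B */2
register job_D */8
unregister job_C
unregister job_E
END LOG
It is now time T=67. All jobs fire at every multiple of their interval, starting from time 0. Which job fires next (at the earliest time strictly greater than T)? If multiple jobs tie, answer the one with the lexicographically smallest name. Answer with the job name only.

Answer: job_B

Derivation:
Op 1: register job_E */6 -> active={job_E:*/6}
Op 2: register job_C */19 -> active={job_C:*/19, job_E:*/6}
Op 3: register job_F */11 -> active={job_C:*/19, job_E:*/6, job_F:*/11}
Op 4: register job_B */2 -> active={job_B:*/2, job_C:*/19, job_E:*/6, job_F:*/11}
Op 5: register job_D */8 -> active={job_B:*/2, job_C:*/19, job_D:*/8, job_E:*/6, job_F:*/11}
Op 6: unregister job_C -> active={job_B:*/2, job_D:*/8, job_E:*/6, job_F:*/11}
Op 7: unregister job_E -> active={job_B:*/2, job_D:*/8, job_F:*/11}
  job_B: interval 2, next fire after T=67 is 68
  job_D: interval 8, next fire after T=67 is 72
  job_F: interval 11, next fire after T=67 is 77
Earliest = 68, winner (lex tiebreak) = job_B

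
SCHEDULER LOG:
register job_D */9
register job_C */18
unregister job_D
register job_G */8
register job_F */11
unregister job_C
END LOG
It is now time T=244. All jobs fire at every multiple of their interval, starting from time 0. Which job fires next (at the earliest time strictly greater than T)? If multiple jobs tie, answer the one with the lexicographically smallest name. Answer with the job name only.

Answer: job_G

Derivation:
Op 1: register job_D */9 -> active={job_D:*/9}
Op 2: register job_C */18 -> active={job_C:*/18, job_D:*/9}
Op 3: unregister job_D -> active={job_C:*/18}
Op 4: register job_G */8 -> active={job_C:*/18, job_G:*/8}
Op 5: register job_F */11 -> active={job_C:*/18, job_F:*/11, job_G:*/8}
Op 6: unregister job_C -> active={job_F:*/11, job_G:*/8}
  job_F: interval 11, next fire after T=244 is 253
  job_G: interval 8, next fire after T=244 is 248
Earliest = 248, winner (lex tiebreak) = job_G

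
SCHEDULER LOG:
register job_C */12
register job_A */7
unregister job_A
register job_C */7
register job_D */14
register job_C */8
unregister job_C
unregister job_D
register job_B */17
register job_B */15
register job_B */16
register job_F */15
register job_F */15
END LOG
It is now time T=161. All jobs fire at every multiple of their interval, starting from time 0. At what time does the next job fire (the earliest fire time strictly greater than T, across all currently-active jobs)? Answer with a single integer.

Answer: 165

Derivation:
Op 1: register job_C */12 -> active={job_C:*/12}
Op 2: register job_A */7 -> active={job_A:*/7, job_C:*/12}
Op 3: unregister job_A -> active={job_C:*/12}
Op 4: register job_C */7 -> active={job_C:*/7}
Op 5: register job_D */14 -> active={job_C:*/7, job_D:*/14}
Op 6: register job_C */8 -> active={job_C:*/8, job_D:*/14}
Op 7: unregister job_C -> active={job_D:*/14}
Op 8: unregister job_D -> active={}
Op 9: register job_B */17 -> active={job_B:*/17}
Op 10: register job_B */15 -> active={job_B:*/15}
Op 11: register job_B */16 -> active={job_B:*/16}
Op 12: register job_F */15 -> active={job_B:*/16, job_F:*/15}
Op 13: register job_F */15 -> active={job_B:*/16, job_F:*/15}
  job_B: interval 16, next fire after T=161 is 176
  job_F: interval 15, next fire after T=161 is 165
Earliest fire time = 165 (job job_F)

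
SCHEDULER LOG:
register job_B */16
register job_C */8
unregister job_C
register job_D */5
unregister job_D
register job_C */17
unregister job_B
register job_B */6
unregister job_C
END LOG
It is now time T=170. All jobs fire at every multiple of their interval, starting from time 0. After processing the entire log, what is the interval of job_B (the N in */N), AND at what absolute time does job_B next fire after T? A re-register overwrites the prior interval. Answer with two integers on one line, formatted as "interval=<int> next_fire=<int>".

Op 1: register job_B */16 -> active={job_B:*/16}
Op 2: register job_C */8 -> active={job_B:*/16, job_C:*/8}
Op 3: unregister job_C -> active={job_B:*/16}
Op 4: register job_D */5 -> active={job_B:*/16, job_D:*/5}
Op 5: unregister job_D -> active={job_B:*/16}
Op 6: register job_C */17 -> active={job_B:*/16, job_C:*/17}
Op 7: unregister job_B -> active={job_C:*/17}
Op 8: register job_B */6 -> active={job_B:*/6, job_C:*/17}
Op 9: unregister job_C -> active={job_B:*/6}
Final interval of job_B = 6
Next fire of job_B after T=170: (170//6+1)*6 = 174

Answer: interval=6 next_fire=174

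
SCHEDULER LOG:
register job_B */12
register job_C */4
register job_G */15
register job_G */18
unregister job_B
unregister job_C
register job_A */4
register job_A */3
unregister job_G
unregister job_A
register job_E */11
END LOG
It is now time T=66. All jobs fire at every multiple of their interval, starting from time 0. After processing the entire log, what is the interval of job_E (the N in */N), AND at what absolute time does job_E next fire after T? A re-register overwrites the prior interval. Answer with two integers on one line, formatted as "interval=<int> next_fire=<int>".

Answer: interval=11 next_fire=77

Derivation:
Op 1: register job_B */12 -> active={job_B:*/12}
Op 2: register job_C */4 -> active={job_B:*/12, job_C:*/4}
Op 3: register job_G */15 -> active={job_B:*/12, job_C:*/4, job_G:*/15}
Op 4: register job_G */18 -> active={job_B:*/12, job_C:*/4, job_G:*/18}
Op 5: unregister job_B -> active={job_C:*/4, job_G:*/18}
Op 6: unregister job_C -> active={job_G:*/18}
Op 7: register job_A */4 -> active={job_A:*/4, job_G:*/18}
Op 8: register job_A */3 -> active={job_A:*/3, job_G:*/18}
Op 9: unregister job_G -> active={job_A:*/3}
Op 10: unregister job_A -> active={}
Op 11: register job_E */11 -> active={job_E:*/11}
Final interval of job_E = 11
Next fire of job_E after T=66: (66//11+1)*11 = 77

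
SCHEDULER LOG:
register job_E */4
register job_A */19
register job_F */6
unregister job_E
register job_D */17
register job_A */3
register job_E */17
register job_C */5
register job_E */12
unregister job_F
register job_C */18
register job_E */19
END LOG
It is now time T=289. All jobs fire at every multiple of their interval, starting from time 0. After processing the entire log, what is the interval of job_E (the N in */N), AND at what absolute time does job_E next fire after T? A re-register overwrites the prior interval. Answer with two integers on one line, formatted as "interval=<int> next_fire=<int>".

Answer: interval=19 next_fire=304

Derivation:
Op 1: register job_E */4 -> active={job_E:*/4}
Op 2: register job_A */19 -> active={job_A:*/19, job_E:*/4}
Op 3: register job_F */6 -> active={job_A:*/19, job_E:*/4, job_F:*/6}
Op 4: unregister job_E -> active={job_A:*/19, job_F:*/6}
Op 5: register job_D */17 -> active={job_A:*/19, job_D:*/17, job_F:*/6}
Op 6: register job_A */3 -> active={job_A:*/3, job_D:*/17, job_F:*/6}
Op 7: register job_E */17 -> active={job_A:*/3, job_D:*/17, job_E:*/17, job_F:*/6}
Op 8: register job_C */5 -> active={job_A:*/3, job_C:*/5, job_D:*/17, job_E:*/17, job_F:*/6}
Op 9: register job_E */12 -> active={job_A:*/3, job_C:*/5, job_D:*/17, job_E:*/12, job_F:*/6}
Op 10: unregister job_F -> active={job_A:*/3, job_C:*/5, job_D:*/17, job_E:*/12}
Op 11: register job_C */18 -> active={job_A:*/3, job_C:*/18, job_D:*/17, job_E:*/12}
Op 12: register job_E */19 -> active={job_A:*/3, job_C:*/18, job_D:*/17, job_E:*/19}
Final interval of job_E = 19
Next fire of job_E after T=289: (289//19+1)*19 = 304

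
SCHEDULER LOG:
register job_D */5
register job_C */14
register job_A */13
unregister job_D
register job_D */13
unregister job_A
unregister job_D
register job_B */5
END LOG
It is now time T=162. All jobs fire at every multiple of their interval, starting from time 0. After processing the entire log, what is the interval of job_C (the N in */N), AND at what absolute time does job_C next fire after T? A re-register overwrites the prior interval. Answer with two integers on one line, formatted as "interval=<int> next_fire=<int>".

Answer: interval=14 next_fire=168

Derivation:
Op 1: register job_D */5 -> active={job_D:*/5}
Op 2: register job_C */14 -> active={job_C:*/14, job_D:*/5}
Op 3: register job_A */13 -> active={job_A:*/13, job_C:*/14, job_D:*/5}
Op 4: unregister job_D -> active={job_A:*/13, job_C:*/14}
Op 5: register job_D */13 -> active={job_A:*/13, job_C:*/14, job_D:*/13}
Op 6: unregister job_A -> active={job_C:*/14, job_D:*/13}
Op 7: unregister job_D -> active={job_C:*/14}
Op 8: register job_B */5 -> active={job_B:*/5, job_C:*/14}
Final interval of job_C = 14
Next fire of job_C after T=162: (162//14+1)*14 = 168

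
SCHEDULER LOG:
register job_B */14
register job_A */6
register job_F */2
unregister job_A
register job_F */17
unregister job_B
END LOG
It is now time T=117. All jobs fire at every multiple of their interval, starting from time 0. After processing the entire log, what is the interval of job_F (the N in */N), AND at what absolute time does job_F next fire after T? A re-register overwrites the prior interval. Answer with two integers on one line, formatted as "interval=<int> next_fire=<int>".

Op 1: register job_B */14 -> active={job_B:*/14}
Op 2: register job_A */6 -> active={job_A:*/6, job_B:*/14}
Op 3: register job_F */2 -> active={job_A:*/6, job_B:*/14, job_F:*/2}
Op 4: unregister job_A -> active={job_B:*/14, job_F:*/2}
Op 5: register job_F */17 -> active={job_B:*/14, job_F:*/17}
Op 6: unregister job_B -> active={job_F:*/17}
Final interval of job_F = 17
Next fire of job_F after T=117: (117//17+1)*17 = 119

Answer: interval=17 next_fire=119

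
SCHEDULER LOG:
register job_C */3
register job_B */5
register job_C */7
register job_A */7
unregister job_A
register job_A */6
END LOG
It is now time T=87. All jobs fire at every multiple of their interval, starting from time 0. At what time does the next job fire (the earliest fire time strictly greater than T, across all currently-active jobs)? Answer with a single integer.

Op 1: register job_C */3 -> active={job_C:*/3}
Op 2: register job_B */5 -> active={job_B:*/5, job_C:*/3}
Op 3: register job_C */7 -> active={job_B:*/5, job_C:*/7}
Op 4: register job_A */7 -> active={job_A:*/7, job_B:*/5, job_C:*/7}
Op 5: unregister job_A -> active={job_B:*/5, job_C:*/7}
Op 6: register job_A */6 -> active={job_A:*/6, job_B:*/5, job_C:*/7}
  job_A: interval 6, next fire after T=87 is 90
  job_B: interval 5, next fire after T=87 is 90
  job_C: interval 7, next fire after T=87 is 91
Earliest fire time = 90 (job job_A)

Answer: 90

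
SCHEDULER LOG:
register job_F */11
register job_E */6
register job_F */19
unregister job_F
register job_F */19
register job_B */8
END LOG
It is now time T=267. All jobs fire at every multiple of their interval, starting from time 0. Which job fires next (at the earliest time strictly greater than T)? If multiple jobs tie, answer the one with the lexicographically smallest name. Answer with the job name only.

Answer: job_E

Derivation:
Op 1: register job_F */11 -> active={job_F:*/11}
Op 2: register job_E */6 -> active={job_E:*/6, job_F:*/11}
Op 3: register job_F */19 -> active={job_E:*/6, job_F:*/19}
Op 4: unregister job_F -> active={job_E:*/6}
Op 5: register job_F */19 -> active={job_E:*/6, job_F:*/19}
Op 6: register job_B */8 -> active={job_B:*/8, job_E:*/6, job_F:*/19}
  job_B: interval 8, next fire after T=267 is 272
  job_E: interval 6, next fire after T=267 is 270
  job_F: interval 19, next fire after T=267 is 285
Earliest = 270, winner (lex tiebreak) = job_E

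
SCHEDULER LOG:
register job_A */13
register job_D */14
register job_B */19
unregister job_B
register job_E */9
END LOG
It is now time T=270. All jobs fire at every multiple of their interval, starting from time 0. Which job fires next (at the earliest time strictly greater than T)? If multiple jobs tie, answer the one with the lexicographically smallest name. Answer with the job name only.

Op 1: register job_A */13 -> active={job_A:*/13}
Op 2: register job_D */14 -> active={job_A:*/13, job_D:*/14}
Op 3: register job_B */19 -> active={job_A:*/13, job_B:*/19, job_D:*/14}
Op 4: unregister job_B -> active={job_A:*/13, job_D:*/14}
Op 5: register job_E */9 -> active={job_A:*/13, job_D:*/14, job_E:*/9}
  job_A: interval 13, next fire after T=270 is 273
  job_D: interval 14, next fire after T=270 is 280
  job_E: interval 9, next fire after T=270 is 279
Earliest = 273, winner (lex tiebreak) = job_A

Answer: job_A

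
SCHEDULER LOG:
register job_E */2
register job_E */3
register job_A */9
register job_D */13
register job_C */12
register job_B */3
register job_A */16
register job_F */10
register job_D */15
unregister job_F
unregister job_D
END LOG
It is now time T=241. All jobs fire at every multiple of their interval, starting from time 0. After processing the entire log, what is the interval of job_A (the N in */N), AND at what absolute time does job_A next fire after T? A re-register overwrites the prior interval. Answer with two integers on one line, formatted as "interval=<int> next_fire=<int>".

Answer: interval=16 next_fire=256

Derivation:
Op 1: register job_E */2 -> active={job_E:*/2}
Op 2: register job_E */3 -> active={job_E:*/3}
Op 3: register job_A */9 -> active={job_A:*/9, job_E:*/3}
Op 4: register job_D */13 -> active={job_A:*/9, job_D:*/13, job_E:*/3}
Op 5: register job_C */12 -> active={job_A:*/9, job_C:*/12, job_D:*/13, job_E:*/3}
Op 6: register job_B */3 -> active={job_A:*/9, job_B:*/3, job_C:*/12, job_D:*/13, job_E:*/3}
Op 7: register job_A */16 -> active={job_A:*/16, job_B:*/3, job_C:*/12, job_D:*/13, job_E:*/3}
Op 8: register job_F */10 -> active={job_A:*/16, job_B:*/3, job_C:*/12, job_D:*/13, job_E:*/3, job_F:*/10}
Op 9: register job_D */15 -> active={job_A:*/16, job_B:*/3, job_C:*/12, job_D:*/15, job_E:*/3, job_F:*/10}
Op 10: unregister job_F -> active={job_A:*/16, job_B:*/3, job_C:*/12, job_D:*/15, job_E:*/3}
Op 11: unregister job_D -> active={job_A:*/16, job_B:*/3, job_C:*/12, job_E:*/3}
Final interval of job_A = 16
Next fire of job_A after T=241: (241//16+1)*16 = 256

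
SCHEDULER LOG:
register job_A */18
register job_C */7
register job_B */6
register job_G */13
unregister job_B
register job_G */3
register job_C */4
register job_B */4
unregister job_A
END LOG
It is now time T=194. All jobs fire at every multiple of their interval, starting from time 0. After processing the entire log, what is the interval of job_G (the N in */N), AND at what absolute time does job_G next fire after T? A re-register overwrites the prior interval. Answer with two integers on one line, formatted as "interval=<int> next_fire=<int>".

Op 1: register job_A */18 -> active={job_A:*/18}
Op 2: register job_C */7 -> active={job_A:*/18, job_C:*/7}
Op 3: register job_B */6 -> active={job_A:*/18, job_B:*/6, job_C:*/7}
Op 4: register job_G */13 -> active={job_A:*/18, job_B:*/6, job_C:*/7, job_G:*/13}
Op 5: unregister job_B -> active={job_A:*/18, job_C:*/7, job_G:*/13}
Op 6: register job_G */3 -> active={job_A:*/18, job_C:*/7, job_G:*/3}
Op 7: register job_C */4 -> active={job_A:*/18, job_C:*/4, job_G:*/3}
Op 8: register job_B */4 -> active={job_A:*/18, job_B:*/4, job_C:*/4, job_G:*/3}
Op 9: unregister job_A -> active={job_B:*/4, job_C:*/4, job_G:*/3}
Final interval of job_G = 3
Next fire of job_G after T=194: (194//3+1)*3 = 195

Answer: interval=3 next_fire=195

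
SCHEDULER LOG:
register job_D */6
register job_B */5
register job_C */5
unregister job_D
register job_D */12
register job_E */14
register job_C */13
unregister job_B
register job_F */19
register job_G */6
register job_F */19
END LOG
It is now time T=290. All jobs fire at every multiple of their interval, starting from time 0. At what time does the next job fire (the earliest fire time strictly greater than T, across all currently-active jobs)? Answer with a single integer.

Answer: 294

Derivation:
Op 1: register job_D */6 -> active={job_D:*/6}
Op 2: register job_B */5 -> active={job_B:*/5, job_D:*/6}
Op 3: register job_C */5 -> active={job_B:*/5, job_C:*/5, job_D:*/6}
Op 4: unregister job_D -> active={job_B:*/5, job_C:*/5}
Op 5: register job_D */12 -> active={job_B:*/5, job_C:*/5, job_D:*/12}
Op 6: register job_E */14 -> active={job_B:*/5, job_C:*/5, job_D:*/12, job_E:*/14}
Op 7: register job_C */13 -> active={job_B:*/5, job_C:*/13, job_D:*/12, job_E:*/14}
Op 8: unregister job_B -> active={job_C:*/13, job_D:*/12, job_E:*/14}
Op 9: register job_F */19 -> active={job_C:*/13, job_D:*/12, job_E:*/14, job_F:*/19}
Op 10: register job_G */6 -> active={job_C:*/13, job_D:*/12, job_E:*/14, job_F:*/19, job_G:*/6}
Op 11: register job_F */19 -> active={job_C:*/13, job_D:*/12, job_E:*/14, job_F:*/19, job_G:*/6}
  job_C: interval 13, next fire after T=290 is 299
  job_D: interval 12, next fire after T=290 is 300
  job_E: interval 14, next fire after T=290 is 294
  job_F: interval 19, next fire after T=290 is 304
  job_G: interval 6, next fire after T=290 is 294
Earliest fire time = 294 (job job_E)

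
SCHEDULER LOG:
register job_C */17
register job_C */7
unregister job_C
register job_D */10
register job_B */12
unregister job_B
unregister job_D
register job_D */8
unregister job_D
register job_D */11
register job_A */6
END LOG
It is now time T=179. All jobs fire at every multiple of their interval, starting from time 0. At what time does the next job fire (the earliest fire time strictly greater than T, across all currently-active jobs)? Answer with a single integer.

Answer: 180

Derivation:
Op 1: register job_C */17 -> active={job_C:*/17}
Op 2: register job_C */7 -> active={job_C:*/7}
Op 3: unregister job_C -> active={}
Op 4: register job_D */10 -> active={job_D:*/10}
Op 5: register job_B */12 -> active={job_B:*/12, job_D:*/10}
Op 6: unregister job_B -> active={job_D:*/10}
Op 7: unregister job_D -> active={}
Op 8: register job_D */8 -> active={job_D:*/8}
Op 9: unregister job_D -> active={}
Op 10: register job_D */11 -> active={job_D:*/11}
Op 11: register job_A */6 -> active={job_A:*/6, job_D:*/11}
  job_A: interval 6, next fire after T=179 is 180
  job_D: interval 11, next fire after T=179 is 187
Earliest fire time = 180 (job job_A)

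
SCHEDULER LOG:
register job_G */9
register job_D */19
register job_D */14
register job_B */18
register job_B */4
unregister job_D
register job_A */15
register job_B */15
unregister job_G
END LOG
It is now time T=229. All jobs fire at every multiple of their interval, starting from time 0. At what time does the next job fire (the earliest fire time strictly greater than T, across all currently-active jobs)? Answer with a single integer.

Op 1: register job_G */9 -> active={job_G:*/9}
Op 2: register job_D */19 -> active={job_D:*/19, job_G:*/9}
Op 3: register job_D */14 -> active={job_D:*/14, job_G:*/9}
Op 4: register job_B */18 -> active={job_B:*/18, job_D:*/14, job_G:*/9}
Op 5: register job_B */4 -> active={job_B:*/4, job_D:*/14, job_G:*/9}
Op 6: unregister job_D -> active={job_B:*/4, job_G:*/9}
Op 7: register job_A */15 -> active={job_A:*/15, job_B:*/4, job_G:*/9}
Op 8: register job_B */15 -> active={job_A:*/15, job_B:*/15, job_G:*/9}
Op 9: unregister job_G -> active={job_A:*/15, job_B:*/15}
  job_A: interval 15, next fire after T=229 is 240
  job_B: interval 15, next fire after T=229 is 240
Earliest fire time = 240 (job job_A)

Answer: 240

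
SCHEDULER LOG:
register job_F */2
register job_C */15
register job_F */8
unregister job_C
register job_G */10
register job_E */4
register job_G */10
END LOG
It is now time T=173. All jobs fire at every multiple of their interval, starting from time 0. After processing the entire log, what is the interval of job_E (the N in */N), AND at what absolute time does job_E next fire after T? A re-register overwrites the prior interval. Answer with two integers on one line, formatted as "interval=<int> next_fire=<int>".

Answer: interval=4 next_fire=176

Derivation:
Op 1: register job_F */2 -> active={job_F:*/2}
Op 2: register job_C */15 -> active={job_C:*/15, job_F:*/2}
Op 3: register job_F */8 -> active={job_C:*/15, job_F:*/8}
Op 4: unregister job_C -> active={job_F:*/8}
Op 5: register job_G */10 -> active={job_F:*/8, job_G:*/10}
Op 6: register job_E */4 -> active={job_E:*/4, job_F:*/8, job_G:*/10}
Op 7: register job_G */10 -> active={job_E:*/4, job_F:*/8, job_G:*/10}
Final interval of job_E = 4
Next fire of job_E after T=173: (173//4+1)*4 = 176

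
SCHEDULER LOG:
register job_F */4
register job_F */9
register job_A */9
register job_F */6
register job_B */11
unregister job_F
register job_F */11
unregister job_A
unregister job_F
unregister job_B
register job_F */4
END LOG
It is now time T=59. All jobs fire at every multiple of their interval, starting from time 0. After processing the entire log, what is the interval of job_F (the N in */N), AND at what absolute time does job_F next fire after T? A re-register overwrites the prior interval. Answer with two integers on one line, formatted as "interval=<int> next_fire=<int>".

Answer: interval=4 next_fire=60

Derivation:
Op 1: register job_F */4 -> active={job_F:*/4}
Op 2: register job_F */9 -> active={job_F:*/9}
Op 3: register job_A */9 -> active={job_A:*/9, job_F:*/9}
Op 4: register job_F */6 -> active={job_A:*/9, job_F:*/6}
Op 5: register job_B */11 -> active={job_A:*/9, job_B:*/11, job_F:*/6}
Op 6: unregister job_F -> active={job_A:*/9, job_B:*/11}
Op 7: register job_F */11 -> active={job_A:*/9, job_B:*/11, job_F:*/11}
Op 8: unregister job_A -> active={job_B:*/11, job_F:*/11}
Op 9: unregister job_F -> active={job_B:*/11}
Op 10: unregister job_B -> active={}
Op 11: register job_F */4 -> active={job_F:*/4}
Final interval of job_F = 4
Next fire of job_F after T=59: (59//4+1)*4 = 60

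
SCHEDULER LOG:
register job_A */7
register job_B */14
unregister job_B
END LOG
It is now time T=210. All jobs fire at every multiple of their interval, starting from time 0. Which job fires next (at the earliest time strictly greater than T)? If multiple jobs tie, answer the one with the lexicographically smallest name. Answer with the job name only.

Op 1: register job_A */7 -> active={job_A:*/7}
Op 2: register job_B */14 -> active={job_A:*/7, job_B:*/14}
Op 3: unregister job_B -> active={job_A:*/7}
  job_A: interval 7, next fire after T=210 is 217
Earliest = 217, winner (lex tiebreak) = job_A

Answer: job_A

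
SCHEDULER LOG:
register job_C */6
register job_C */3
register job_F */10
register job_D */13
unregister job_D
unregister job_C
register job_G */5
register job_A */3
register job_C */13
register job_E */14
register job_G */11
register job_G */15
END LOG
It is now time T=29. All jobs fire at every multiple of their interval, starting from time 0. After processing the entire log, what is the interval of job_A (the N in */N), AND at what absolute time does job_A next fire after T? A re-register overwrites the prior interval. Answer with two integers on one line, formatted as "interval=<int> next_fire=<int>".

Op 1: register job_C */6 -> active={job_C:*/6}
Op 2: register job_C */3 -> active={job_C:*/3}
Op 3: register job_F */10 -> active={job_C:*/3, job_F:*/10}
Op 4: register job_D */13 -> active={job_C:*/3, job_D:*/13, job_F:*/10}
Op 5: unregister job_D -> active={job_C:*/3, job_F:*/10}
Op 6: unregister job_C -> active={job_F:*/10}
Op 7: register job_G */5 -> active={job_F:*/10, job_G:*/5}
Op 8: register job_A */3 -> active={job_A:*/3, job_F:*/10, job_G:*/5}
Op 9: register job_C */13 -> active={job_A:*/3, job_C:*/13, job_F:*/10, job_G:*/5}
Op 10: register job_E */14 -> active={job_A:*/3, job_C:*/13, job_E:*/14, job_F:*/10, job_G:*/5}
Op 11: register job_G */11 -> active={job_A:*/3, job_C:*/13, job_E:*/14, job_F:*/10, job_G:*/11}
Op 12: register job_G */15 -> active={job_A:*/3, job_C:*/13, job_E:*/14, job_F:*/10, job_G:*/15}
Final interval of job_A = 3
Next fire of job_A after T=29: (29//3+1)*3 = 30

Answer: interval=3 next_fire=30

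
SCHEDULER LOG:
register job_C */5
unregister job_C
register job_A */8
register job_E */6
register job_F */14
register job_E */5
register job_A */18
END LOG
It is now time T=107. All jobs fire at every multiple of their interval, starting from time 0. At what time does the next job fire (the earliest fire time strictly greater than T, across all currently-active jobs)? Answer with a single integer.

Op 1: register job_C */5 -> active={job_C:*/5}
Op 2: unregister job_C -> active={}
Op 3: register job_A */8 -> active={job_A:*/8}
Op 4: register job_E */6 -> active={job_A:*/8, job_E:*/6}
Op 5: register job_F */14 -> active={job_A:*/8, job_E:*/6, job_F:*/14}
Op 6: register job_E */5 -> active={job_A:*/8, job_E:*/5, job_F:*/14}
Op 7: register job_A */18 -> active={job_A:*/18, job_E:*/5, job_F:*/14}
  job_A: interval 18, next fire after T=107 is 108
  job_E: interval 5, next fire after T=107 is 110
  job_F: interval 14, next fire after T=107 is 112
Earliest fire time = 108 (job job_A)

Answer: 108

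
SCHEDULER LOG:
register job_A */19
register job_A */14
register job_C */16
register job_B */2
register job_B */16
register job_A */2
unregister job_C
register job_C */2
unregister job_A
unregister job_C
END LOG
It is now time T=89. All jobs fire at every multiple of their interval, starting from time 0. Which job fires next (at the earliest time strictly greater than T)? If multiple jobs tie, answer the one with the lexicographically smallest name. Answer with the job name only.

Op 1: register job_A */19 -> active={job_A:*/19}
Op 2: register job_A */14 -> active={job_A:*/14}
Op 3: register job_C */16 -> active={job_A:*/14, job_C:*/16}
Op 4: register job_B */2 -> active={job_A:*/14, job_B:*/2, job_C:*/16}
Op 5: register job_B */16 -> active={job_A:*/14, job_B:*/16, job_C:*/16}
Op 6: register job_A */2 -> active={job_A:*/2, job_B:*/16, job_C:*/16}
Op 7: unregister job_C -> active={job_A:*/2, job_B:*/16}
Op 8: register job_C */2 -> active={job_A:*/2, job_B:*/16, job_C:*/2}
Op 9: unregister job_A -> active={job_B:*/16, job_C:*/2}
Op 10: unregister job_C -> active={job_B:*/16}
  job_B: interval 16, next fire after T=89 is 96
Earliest = 96, winner (lex tiebreak) = job_B

Answer: job_B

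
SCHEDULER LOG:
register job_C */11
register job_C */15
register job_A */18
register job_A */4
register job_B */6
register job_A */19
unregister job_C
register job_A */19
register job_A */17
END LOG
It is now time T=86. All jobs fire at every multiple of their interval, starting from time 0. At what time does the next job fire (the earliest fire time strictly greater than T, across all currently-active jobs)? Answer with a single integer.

Op 1: register job_C */11 -> active={job_C:*/11}
Op 2: register job_C */15 -> active={job_C:*/15}
Op 3: register job_A */18 -> active={job_A:*/18, job_C:*/15}
Op 4: register job_A */4 -> active={job_A:*/4, job_C:*/15}
Op 5: register job_B */6 -> active={job_A:*/4, job_B:*/6, job_C:*/15}
Op 6: register job_A */19 -> active={job_A:*/19, job_B:*/6, job_C:*/15}
Op 7: unregister job_C -> active={job_A:*/19, job_B:*/6}
Op 8: register job_A */19 -> active={job_A:*/19, job_B:*/6}
Op 9: register job_A */17 -> active={job_A:*/17, job_B:*/6}
  job_A: interval 17, next fire after T=86 is 102
  job_B: interval 6, next fire after T=86 is 90
Earliest fire time = 90 (job job_B)

Answer: 90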